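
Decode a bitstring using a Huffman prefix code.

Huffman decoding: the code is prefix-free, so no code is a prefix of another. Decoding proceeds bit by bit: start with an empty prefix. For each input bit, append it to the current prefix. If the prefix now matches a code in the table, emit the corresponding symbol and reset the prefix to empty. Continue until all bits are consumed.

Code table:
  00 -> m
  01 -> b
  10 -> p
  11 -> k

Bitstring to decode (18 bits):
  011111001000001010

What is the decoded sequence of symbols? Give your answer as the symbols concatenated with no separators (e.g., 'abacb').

Answer: bkkmpmmpp

Derivation:
Bit 0: prefix='0' (no match yet)
Bit 1: prefix='01' -> emit 'b', reset
Bit 2: prefix='1' (no match yet)
Bit 3: prefix='11' -> emit 'k', reset
Bit 4: prefix='1' (no match yet)
Bit 5: prefix='11' -> emit 'k', reset
Bit 6: prefix='0' (no match yet)
Bit 7: prefix='00' -> emit 'm', reset
Bit 8: prefix='1' (no match yet)
Bit 9: prefix='10' -> emit 'p', reset
Bit 10: prefix='0' (no match yet)
Bit 11: prefix='00' -> emit 'm', reset
Bit 12: prefix='0' (no match yet)
Bit 13: prefix='00' -> emit 'm', reset
Bit 14: prefix='1' (no match yet)
Bit 15: prefix='10' -> emit 'p', reset
Bit 16: prefix='1' (no match yet)
Bit 17: prefix='10' -> emit 'p', reset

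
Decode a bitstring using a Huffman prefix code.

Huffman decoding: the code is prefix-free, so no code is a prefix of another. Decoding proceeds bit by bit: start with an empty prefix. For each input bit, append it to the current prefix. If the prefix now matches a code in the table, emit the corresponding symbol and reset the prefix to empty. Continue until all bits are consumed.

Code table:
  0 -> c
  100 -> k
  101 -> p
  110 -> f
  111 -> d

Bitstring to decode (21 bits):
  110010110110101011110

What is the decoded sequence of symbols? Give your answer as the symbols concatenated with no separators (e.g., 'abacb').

Answer: fcpppcpdc

Derivation:
Bit 0: prefix='1' (no match yet)
Bit 1: prefix='11' (no match yet)
Bit 2: prefix='110' -> emit 'f', reset
Bit 3: prefix='0' -> emit 'c', reset
Bit 4: prefix='1' (no match yet)
Bit 5: prefix='10' (no match yet)
Bit 6: prefix='101' -> emit 'p', reset
Bit 7: prefix='1' (no match yet)
Bit 8: prefix='10' (no match yet)
Bit 9: prefix='101' -> emit 'p', reset
Bit 10: prefix='1' (no match yet)
Bit 11: prefix='10' (no match yet)
Bit 12: prefix='101' -> emit 'p', reset
Bit 13: prefix='0' -> emit 'c', reset
Bit 14: prefix='1' (no match yet)
Bit 15: prefix='10' (no match yet)
Bit 16: prefix='101' -> emit 'p', reset
Bit 17: prefix='1' (no match yet)
Bit 18: prefix='11' (no match yet)
Bit 19: prefix='111' -> emit 'd', reset
Bit 20: prefix='0' -> emit 'c', reset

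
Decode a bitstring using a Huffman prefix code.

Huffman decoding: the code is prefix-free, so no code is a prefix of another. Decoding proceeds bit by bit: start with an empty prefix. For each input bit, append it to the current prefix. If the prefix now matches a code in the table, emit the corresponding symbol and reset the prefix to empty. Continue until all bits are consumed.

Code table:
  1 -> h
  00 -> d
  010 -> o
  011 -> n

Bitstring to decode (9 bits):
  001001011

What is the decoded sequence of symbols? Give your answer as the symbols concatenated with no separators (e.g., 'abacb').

Answer: dhdhn

Derivation:
Bit 0: prefix='0' (no match yet)
Bit 1: prefix='00' -> emit 'd', reset
Bit 2: prefix='1' -> emit 'h', reset
Bit 3: prefix='0' (no match yet)
Bit 4: prefix='00' -> emit 'd', reset
Bit 5: prefix='1' -> emit 'h', reset
Bit 6: prefix='0' (no match yet)
Bit 7: prefix='01' (no match yet)
Bit 8: prefix='011' -> emit 'n', reset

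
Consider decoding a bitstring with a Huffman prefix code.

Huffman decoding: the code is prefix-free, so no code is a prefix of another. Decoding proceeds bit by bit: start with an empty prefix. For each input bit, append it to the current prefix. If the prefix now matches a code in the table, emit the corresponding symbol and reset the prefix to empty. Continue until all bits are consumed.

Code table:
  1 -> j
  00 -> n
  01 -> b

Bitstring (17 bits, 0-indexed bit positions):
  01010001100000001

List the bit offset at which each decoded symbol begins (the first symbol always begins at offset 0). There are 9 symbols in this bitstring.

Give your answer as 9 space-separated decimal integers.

Answer: 0 2 4 6 8 9 11 13 15

Derivation:
Bit 0: prefix='0' (no match yet)
Bit 1: prefix='01' -> emit 'b', reset
Bit 2: prefix='0' (no match yet)
Bit 3: prefix='01' -> emit 'b', reset
Bit 4: prefix='0' (no match yet)
Bit 5: prefix='00' -> emit 'n', reset
Bit 6: prefix='0' (no match yet)
Bit 7: prefix='01' -> emit 'b', reset
Bit 8: prefix='1' -> emit 'j', reset
Bit 9: prefix='0' (no match yet)
Bit 10: prefix='00' -> emit 'n', reset
Bit 11: prefix='0' (no match yet)
Bit 12: prefix='00' -> emit 'n', reset
Bit 13: prefix='0' (no match yet)
Bit 14: prefix='00' -> emit 'n', reset
Bit 15: prefix='0' (no match yet)
Bit 16: prefix='01' -> emit 'b', reset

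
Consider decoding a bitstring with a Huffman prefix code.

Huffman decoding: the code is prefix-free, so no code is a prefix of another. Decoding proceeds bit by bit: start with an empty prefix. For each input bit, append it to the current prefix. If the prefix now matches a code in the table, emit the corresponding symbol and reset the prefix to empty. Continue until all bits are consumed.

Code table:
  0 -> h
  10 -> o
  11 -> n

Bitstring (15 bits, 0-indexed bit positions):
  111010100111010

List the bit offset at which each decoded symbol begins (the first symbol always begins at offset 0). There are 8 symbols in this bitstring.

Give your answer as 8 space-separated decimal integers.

Answer: 0 2 4 6 8 9 11 13

Derivation:
Bit 0: prefix='1' (no match yet)
Bit 1: prefix='11' -> emit 'n', reset
Bit 2: prefix='1' (no match yet)
Bit 3: prefix='10' -> emit 'o', reset
Bit 4: prefix='1' (no match yet)
Bit 5: prefix='10' -> emit 'o', reset
Bit 6: prefix='1' (no match yet)
Bit 7: prefix='10' -> emit 'o', reset
Bit 8: prefix='0' -> emit 'h', reset
Bit 9: prefix='1' (no match yet)
Bit 10: prefix='11' -> emit 'n', reset
Bit 11: prefix='1' (no match yet)
Bit 12: prefix='10' -> emit 'o', reset
Bit 13: prefix='1' (no match yet)
Bit 14: prefix='10' -> emit 'o', reset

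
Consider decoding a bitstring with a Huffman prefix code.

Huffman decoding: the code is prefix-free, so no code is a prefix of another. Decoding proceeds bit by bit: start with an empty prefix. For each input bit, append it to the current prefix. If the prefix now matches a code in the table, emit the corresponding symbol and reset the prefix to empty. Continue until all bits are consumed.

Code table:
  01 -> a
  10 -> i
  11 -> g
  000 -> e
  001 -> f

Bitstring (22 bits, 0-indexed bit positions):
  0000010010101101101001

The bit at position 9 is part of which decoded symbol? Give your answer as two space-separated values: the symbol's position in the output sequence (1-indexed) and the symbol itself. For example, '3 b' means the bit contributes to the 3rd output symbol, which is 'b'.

Answer: 4 a

Derivation:
Bit 0: prefix='0' (no match yet)
Bit 1: prefix='00' (no match yet)
Bit 2: prefix='000' -> emit 'e', reset
Bit 3: prefix='0' (no match yet)
Bit 4: prefix='00' (no match yet)
Bit 5: prefix='001' -> emit 'f', reset
Bit 6: prefix='0' (no match yet)
Bit 7: prefix='00' (no match yet)
Bit 8: prefix='001' -> emit 'f', reset
Bit 9: prefix='0' (no match yet)
Bit 10: prefix='01' -> emit 'a', reset
Bit 11: prefix='0' (no match yet)
Bit 12: prefix='01' -> emit 'a', reset
Bit 13: prefix='1' (no match yet)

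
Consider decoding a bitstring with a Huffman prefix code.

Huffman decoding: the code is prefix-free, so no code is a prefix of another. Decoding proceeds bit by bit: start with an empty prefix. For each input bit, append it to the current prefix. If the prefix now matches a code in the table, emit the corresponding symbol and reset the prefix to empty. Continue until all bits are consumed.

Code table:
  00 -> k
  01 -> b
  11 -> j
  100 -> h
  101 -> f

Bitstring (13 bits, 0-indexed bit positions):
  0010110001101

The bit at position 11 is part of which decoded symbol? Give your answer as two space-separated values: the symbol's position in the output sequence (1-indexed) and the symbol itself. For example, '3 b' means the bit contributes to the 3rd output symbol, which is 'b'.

Bit 0: prefix='0' (no match yet)
Bit 1: prefix='00' -> emit 'k', reset
Bit 2: prefix='1' (no match yet)
Bit 3: prefix='10' (no match yet)
Bit 4: prefix='101' -> emit 'f', reset
Bit 5: prefix='1' (no match yet)
Bit 6: prefix='10' (no match yet)
Bit 7: prefix='100' -> emit 'h', reset
Bit 8: prefix='0' (no match yet)
Bit 9: prefix='01' -> emit 'b', reset
Bit 10: prefix='1' (no match yet)
Bit 11: prefix='10' (no match yet)
Bit 12: prefix='101' -> emit 'f', reset

Answer: 5 f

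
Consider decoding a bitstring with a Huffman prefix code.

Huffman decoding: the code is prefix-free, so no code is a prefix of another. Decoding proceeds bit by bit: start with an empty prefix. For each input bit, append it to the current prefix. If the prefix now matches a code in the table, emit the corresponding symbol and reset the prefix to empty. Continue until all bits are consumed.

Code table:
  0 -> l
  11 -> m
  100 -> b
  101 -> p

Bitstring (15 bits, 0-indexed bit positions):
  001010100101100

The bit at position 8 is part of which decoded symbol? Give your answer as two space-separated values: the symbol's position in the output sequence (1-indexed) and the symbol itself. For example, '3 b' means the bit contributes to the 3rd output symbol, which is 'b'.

Answer: 5 b

Derivation:
Bit 0: prefix='0' -> emit 'l', reset
Bit 1: prefix='0' -> emit 'l', reset
Bit 2: prefix='1' (no match yet)
Bit 3: prefix='10' (no match yet)
Bit 4: prefix='101' -> emit 'p', reset
Bit 5: prefix='0' -> emit 'l', reset
Bit 6: prefix='1' (no match yet)
Bit 7: prefix='10' (no match yet)
Bit 8: prefix='100' -> emit 'b', reset
Bit 9: prefix='1' (no match yet)
Bit 10: prefix='10' (no match yet)
Bit 11: prefix='101' -> emit 'p', reset
Bit 12: prefix='1' (no match yet)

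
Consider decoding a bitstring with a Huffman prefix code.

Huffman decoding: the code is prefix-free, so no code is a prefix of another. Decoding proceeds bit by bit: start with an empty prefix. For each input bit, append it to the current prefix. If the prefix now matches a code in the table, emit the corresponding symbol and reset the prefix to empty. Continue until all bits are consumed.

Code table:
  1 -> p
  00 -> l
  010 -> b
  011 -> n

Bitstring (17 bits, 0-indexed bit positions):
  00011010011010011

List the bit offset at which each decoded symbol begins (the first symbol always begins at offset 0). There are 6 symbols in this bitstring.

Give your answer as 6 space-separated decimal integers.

Bit 0: prefix='0' (no match yet)
Bit 1: prefix='00' -> emit 'l', reset
Bit 2: prefix='0' (no match yet)
Bit 3: prefix='01' (no match yet)
Bit 4: prefix='011' -> emit 'n', reset
Bit 5: prefix='0' (no match yet)
Bit 6: prefix='01' (no match yet)
Bit 7: prefix='010' -> emit 'b', reset
Bit 8: prefix='0' (no match yet)
Bit 9: prefix='01' (no match yet)
Bit 10: prefix='011' -> emit 'n', reset
Bit 11: prefix='0' (no match yet)
Bit 12: prefix='01' (no match yet)
Bit 13: prefix='010' -> emit 'b', reset
Bit 14: prefix='0' (no match yet)
Bit 15: prefix='01' (no match yet)
Bit 16: prefix='011' -> emit 'n', reset

Answer: 0 2 5 8 11 14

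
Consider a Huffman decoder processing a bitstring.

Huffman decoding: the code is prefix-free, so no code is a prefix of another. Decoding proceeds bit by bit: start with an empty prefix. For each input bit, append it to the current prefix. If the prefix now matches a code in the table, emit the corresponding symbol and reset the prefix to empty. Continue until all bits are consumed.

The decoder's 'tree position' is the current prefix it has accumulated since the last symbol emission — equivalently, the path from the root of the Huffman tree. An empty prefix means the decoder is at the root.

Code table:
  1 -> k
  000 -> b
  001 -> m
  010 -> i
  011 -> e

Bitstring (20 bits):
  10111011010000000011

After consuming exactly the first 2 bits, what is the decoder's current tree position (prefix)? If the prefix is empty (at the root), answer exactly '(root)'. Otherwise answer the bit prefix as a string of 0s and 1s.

Bit 0: prefix='1' -> emit 'k', reset
Bit 1: prefix='0' (no match yet)

Answer: 0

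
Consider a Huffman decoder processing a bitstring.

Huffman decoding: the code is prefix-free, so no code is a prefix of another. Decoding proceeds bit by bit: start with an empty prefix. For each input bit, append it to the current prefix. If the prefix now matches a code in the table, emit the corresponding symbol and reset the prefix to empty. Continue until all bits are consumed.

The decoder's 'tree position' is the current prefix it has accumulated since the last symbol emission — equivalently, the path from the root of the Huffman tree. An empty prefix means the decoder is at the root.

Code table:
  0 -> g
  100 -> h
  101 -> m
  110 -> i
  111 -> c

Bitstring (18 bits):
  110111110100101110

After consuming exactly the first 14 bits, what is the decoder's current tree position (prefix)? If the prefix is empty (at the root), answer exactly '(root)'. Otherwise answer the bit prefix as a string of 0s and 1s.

Bit 0: prefix='1' (no match yet)
Bit 1: prefix='11' (no match yet)
Bit 2: prefix='110' -> emit 'i', reset
Bit 3: prefix='1' (no match yet)
Bit 4: prefix='11' (no match yet)
Bit 5: prefix='111' -> emit 'c', reset
Bit 6: prefix='1' (no match yet)
Bit 7: prefix='11' (no match yet)
Bit 8: prefix='110' -> emit 'i', reset
Bit 9: prefix='1' (no match yet)
Bit 10: prefix='10' (no match yet)
Bit 11: prefix='100' -> emit 'h', reset
Bit 12: prefix='1' (no match yet)
Bit 13: prefix='10' (no match yet)

Answer: 10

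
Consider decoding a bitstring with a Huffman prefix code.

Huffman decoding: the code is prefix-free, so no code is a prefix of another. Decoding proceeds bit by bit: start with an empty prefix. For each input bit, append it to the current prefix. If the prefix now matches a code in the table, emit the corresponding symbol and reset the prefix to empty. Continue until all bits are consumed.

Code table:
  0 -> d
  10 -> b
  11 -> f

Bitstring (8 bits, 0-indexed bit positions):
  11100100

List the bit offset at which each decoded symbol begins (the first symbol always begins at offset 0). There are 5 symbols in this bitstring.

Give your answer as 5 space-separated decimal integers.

Answer: 0 2 4 5 7

Derivation:
Bit 0: prefix='1' (no match yet)
Bit 1: prefix='11' -> emit 'f', reset
Bit 2: prefix='1' (no match yet)
Bit 3: prefix='10' -> emit 'b', reset
Bit 4: prefix='0' -> emit 'd', reset
Bit 5: prefix='1' (no match yet)
Bit 6: prefix='10' -> emit 'b', reset
Bit 7: prefix='0' -> emit 'd', reset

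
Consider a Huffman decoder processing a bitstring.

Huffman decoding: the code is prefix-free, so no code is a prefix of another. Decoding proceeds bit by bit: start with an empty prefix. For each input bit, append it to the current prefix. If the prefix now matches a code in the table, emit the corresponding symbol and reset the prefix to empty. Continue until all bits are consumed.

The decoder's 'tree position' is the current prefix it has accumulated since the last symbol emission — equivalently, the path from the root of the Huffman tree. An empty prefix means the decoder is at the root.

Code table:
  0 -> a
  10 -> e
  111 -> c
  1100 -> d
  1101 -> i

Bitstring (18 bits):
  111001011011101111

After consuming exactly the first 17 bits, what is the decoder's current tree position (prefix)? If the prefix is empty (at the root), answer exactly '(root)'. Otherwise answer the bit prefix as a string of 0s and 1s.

Bit 0: prefix='1' (no match yet)
Bit 1: prefix='11' (no match yet)
Bit 2: prefix='111' -> emit 'c', reset
Bit 3: prefix='0' -> emit 'a', reset
Bit 4: prefix='0' -> emit 'a', reset
Bit 5: prefix='1' (no match yet)
Bit 6: prefix='10' -> emit 'e', reset
Bit 7: prefix='1' (no match yet)
Bit 8: prefix='11' (no match yet)
Bit 9: prefix='110' (no match yet)
Bit 10: prefix='1101' -> emit 'i', reset
Bit 11: prefix='1' (no match yet)
Bit 12: prefix='11' (no match yet)
Bit 13: prefix='110' (no match yet)
Bit 14: prefix='1101' -> emit 'i', reset
Bit 15: prefix='1' (no match yet)
Bit 16: prefix='11' (no match yet)

Answer: 11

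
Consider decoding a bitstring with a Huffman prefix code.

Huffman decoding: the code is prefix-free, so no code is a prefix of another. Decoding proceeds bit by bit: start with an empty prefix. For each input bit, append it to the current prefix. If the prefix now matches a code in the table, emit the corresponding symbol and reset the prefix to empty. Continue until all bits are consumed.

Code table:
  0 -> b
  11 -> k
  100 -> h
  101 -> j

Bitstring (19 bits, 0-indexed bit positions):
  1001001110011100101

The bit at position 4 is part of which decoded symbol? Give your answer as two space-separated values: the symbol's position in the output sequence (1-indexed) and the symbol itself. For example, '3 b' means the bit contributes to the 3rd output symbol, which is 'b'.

Answer: 2 h

Derivation:
Bit 0: prefix='1' (no match yet)
Bit 1: prefix='10' (no match yet)
Bit 2: prefix='100' -> emit 'h', reset
Bit 3: prefix='1' (no match yet)
Bit 4: prefix='10' (no match yet)
Bit 5: prefix='100' -> emit 'h', reset
Bit 6: prefix='1' (no match yet)
Bit 7: prefix='11' -> emit 'k', reset
Bit 8: prefix='1' (no match yet)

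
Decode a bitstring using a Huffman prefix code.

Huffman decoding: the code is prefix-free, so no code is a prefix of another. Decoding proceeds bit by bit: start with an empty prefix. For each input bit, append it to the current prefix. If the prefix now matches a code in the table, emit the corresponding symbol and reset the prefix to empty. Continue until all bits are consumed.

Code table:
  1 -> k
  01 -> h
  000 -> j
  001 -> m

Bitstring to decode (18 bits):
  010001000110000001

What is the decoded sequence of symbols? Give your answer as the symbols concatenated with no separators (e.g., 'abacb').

Bit 0: prefix='0' (no match yet)
Bit 1: prefix='01' -> emit 'h', reset
Bit 2: prefix='0' (no match yet)
Bit 3: prefix='00' (no match yet)
Bit 4: prefix='000' -> emit 'j', reset
Bit 5: prefix='1' -> emit 'k', reset
Bit 6: prefix='0' (no match yet)
Bit 7: prefix='00' (no match yet)
Bit 8: prefix='000' -> emit 'j', reset
Bit 9: prefix='1' -> emit 'k', reset
Bit 10: prefix='1' -> emit 'k', reset
Bit 11: prefix='0' (no match yet)
Bit 12: prefix='00' (no match yet)
Bit 13: prefix='000' -> emit 'j', reset
Bit 14: prefix='0' (no match yet)
Bit 15: prefix='00' (no match yet)
Bit 16: prefix='000' -> emit 'j', reset
Bit 17: prefix='1' -> emit 'k', reset

Answer: hjkjkkjjk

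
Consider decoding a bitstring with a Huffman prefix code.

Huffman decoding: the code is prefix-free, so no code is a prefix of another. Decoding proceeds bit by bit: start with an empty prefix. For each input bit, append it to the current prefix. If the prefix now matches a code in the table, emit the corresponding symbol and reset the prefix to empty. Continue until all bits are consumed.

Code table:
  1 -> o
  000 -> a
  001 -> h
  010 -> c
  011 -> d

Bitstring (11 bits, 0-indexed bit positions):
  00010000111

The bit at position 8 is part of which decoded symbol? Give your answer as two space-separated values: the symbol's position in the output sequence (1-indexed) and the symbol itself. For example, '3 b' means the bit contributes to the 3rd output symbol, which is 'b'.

Answer: 4 d

Derivation:
Bit 0: prefix='0' (no match yet)
Bit 1: prefix='00' (no match yet)
Bit 2: prefix='000' -> emit 'a', reset
Bit 3: prefix='1' -> emit 'o', reset
Bit 4: prefix='0' (no match yet)
Bit 5: prefix='00' (no match yet)
Bit 6: prefix='000' -> emit 'a', reset
Bit 7: prefix='0' (no match yet)
Bit 8: prefix='01' (no match yet)
Bit 9: prefix='011' -> emit 'd', reset
Bit 10: prefix='1' -> emit 'o', reset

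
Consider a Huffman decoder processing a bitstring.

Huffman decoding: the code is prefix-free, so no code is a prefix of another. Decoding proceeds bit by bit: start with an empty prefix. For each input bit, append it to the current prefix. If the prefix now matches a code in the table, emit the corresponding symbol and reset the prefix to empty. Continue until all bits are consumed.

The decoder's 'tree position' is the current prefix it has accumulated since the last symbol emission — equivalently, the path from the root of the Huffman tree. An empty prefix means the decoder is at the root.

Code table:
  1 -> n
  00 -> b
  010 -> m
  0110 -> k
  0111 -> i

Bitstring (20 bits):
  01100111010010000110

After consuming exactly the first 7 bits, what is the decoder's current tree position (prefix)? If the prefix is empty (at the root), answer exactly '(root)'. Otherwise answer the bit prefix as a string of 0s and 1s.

Bit 0: prefix='0' (no match yet)
Bit 1: prefix='01' (no match yet)
Bit 2: prefix='011' (no match yet)
Bit 3: prefix='0110' -> emit 'k', reset
Bit 4: prefix='0' (no match yet)
Bit 5: prefix='01' (no match yet)
Bit 6: prefix='011' (no match yet)

Answer: 011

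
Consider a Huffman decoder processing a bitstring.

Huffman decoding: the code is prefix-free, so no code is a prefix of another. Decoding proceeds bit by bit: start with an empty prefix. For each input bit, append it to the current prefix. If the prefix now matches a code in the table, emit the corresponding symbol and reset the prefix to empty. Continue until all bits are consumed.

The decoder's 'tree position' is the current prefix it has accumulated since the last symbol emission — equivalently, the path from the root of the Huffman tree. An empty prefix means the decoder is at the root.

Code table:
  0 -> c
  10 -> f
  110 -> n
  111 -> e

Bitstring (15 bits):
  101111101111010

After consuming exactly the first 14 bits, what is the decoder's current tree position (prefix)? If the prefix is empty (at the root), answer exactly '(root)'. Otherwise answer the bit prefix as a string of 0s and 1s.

Bit 0: prefix='1' (no match yet)
Bit 1: prefix='10' -> emit 'f', reset
Bit 2: prefix='1' (no match yet)
Bit 3: prefix='11' (no match yet)
Bit 4: prefix='111' -> emit 'e', reset
Bit 5: prefix='1' (no match yet)
Bit 6: prefix='11' (no match yet)
Bit 7: prefix='110' -> emit 'n', reset
Bit 8: prefix='1' (no match yet)
Bit 9: prefix='11' (no match yet)
Bit 10: prefix='111' -> emit 'e', reset
Bit 11: prefix='1' (no match yet)
Bit 12: prefix='10' -> emit 'f', reset
Bit 13: prefix='1' (no match yet)

Answer: 1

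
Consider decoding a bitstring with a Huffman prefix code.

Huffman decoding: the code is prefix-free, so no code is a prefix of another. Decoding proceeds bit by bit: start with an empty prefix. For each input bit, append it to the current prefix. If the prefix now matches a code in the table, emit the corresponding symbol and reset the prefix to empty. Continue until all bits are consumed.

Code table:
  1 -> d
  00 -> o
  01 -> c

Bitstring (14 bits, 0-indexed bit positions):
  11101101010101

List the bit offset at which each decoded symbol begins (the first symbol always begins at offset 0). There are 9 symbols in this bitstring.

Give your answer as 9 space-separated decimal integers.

Answer: 0 1 2 3 5 6 8 10 12

Derivation:
Bit 0: prefix='1' -> emit 'd', reset
Bit 1: prefix='1' -> emit 'd', reset
Bit 2: prefix='1' -> emit 'd', reset
Bit 3: prefix='0' (no match yet)
Bit 4: prefix='01' -> emit 'c', reset
Bit 5: prefix='1' -> emit 'd', reset
Bit 6: prefix='0' (no match yet)
Bit 7: prefix='01' -> emit 'c', reset
Bit 8: prefix='0' (no match yet)
Bit 9: prefix='01' -> emit 'c', reset
Bit 10: prefix='0' (no match yet)
Bit 11: prefix='01' -> emit 'c', reset
Bit 12: prefix='0' (no match yet)
Bit 13: prefix='01' -> emit 'c', reset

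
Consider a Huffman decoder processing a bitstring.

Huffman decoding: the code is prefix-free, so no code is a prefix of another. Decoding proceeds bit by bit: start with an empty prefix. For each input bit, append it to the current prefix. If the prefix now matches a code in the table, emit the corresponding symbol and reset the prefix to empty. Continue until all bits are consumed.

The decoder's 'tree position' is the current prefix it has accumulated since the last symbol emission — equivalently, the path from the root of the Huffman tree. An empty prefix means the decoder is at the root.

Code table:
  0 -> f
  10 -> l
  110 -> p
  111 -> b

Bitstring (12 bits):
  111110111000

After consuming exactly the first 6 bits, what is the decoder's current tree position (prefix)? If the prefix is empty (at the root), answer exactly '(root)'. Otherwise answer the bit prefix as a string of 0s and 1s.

Bit 0: prefix='1' (no match yet)
Bit 1: prefix='11' (no match yet)
Bit 2: prefix='111' -> emit 'b', reset
Bit 3: prefix='1' (no match yet)
Bit 4: prefix='11' (no match yet)
Bit 5: prefix='110' -> emit 'p', reset

Answer: (root)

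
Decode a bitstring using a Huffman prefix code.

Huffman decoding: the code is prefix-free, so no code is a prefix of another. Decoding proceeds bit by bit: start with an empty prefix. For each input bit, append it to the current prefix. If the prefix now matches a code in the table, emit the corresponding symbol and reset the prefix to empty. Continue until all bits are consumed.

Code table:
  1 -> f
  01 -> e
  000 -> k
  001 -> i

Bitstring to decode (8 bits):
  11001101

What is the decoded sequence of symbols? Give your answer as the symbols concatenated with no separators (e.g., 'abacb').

Bit 0: prefix='1' -> emit 'f', reset
Bit 1: prefix='1' -> emit 'f', reset
Bit 2: prefix='0' (no match yet)
Bit 3: prefix='00' (no match yet)
Bit 4: prefix='001' -> emit 'i', reset
Bit 5: prefix='1' -> emit 'f', reset
Bit 6: prefix='0' (no match yet)
Bit 7: prefix='01' -> emit 'e', reset

Answer: ffife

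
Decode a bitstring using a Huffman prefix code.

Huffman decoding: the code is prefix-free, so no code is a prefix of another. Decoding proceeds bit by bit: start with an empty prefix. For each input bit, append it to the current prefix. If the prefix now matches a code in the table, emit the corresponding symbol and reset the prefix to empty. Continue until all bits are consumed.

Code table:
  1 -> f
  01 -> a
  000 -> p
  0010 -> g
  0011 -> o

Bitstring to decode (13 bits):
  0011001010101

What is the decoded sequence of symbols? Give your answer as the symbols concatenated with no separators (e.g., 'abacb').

Answer: ogfaa

Derivation:
Bit 0: prefix='0' (no match yet)
Bit 1: prefix='00' (no match yet)
Bit 2: prefix='001' (no match yet)
Bit 3: prefix='0011' -> emit 'o', reset
Bit 4: prefix='0' (no match yet)
Bit 5: prefix='00' (no match yet)
Bit 6: prefix='001' (no match yet)
Bit 7: prefix='0010' -> emit 'g', reset
Bit 8: prefix='1' -> emit 'f', reset
Bit 9: prefix='0' (no match yet)
Bit 10: prefix='01' -> emit 'a', reset
Bit 11: prefix='0' (no match yet)
Bit 12: prefix='01' -> emit 'a', reset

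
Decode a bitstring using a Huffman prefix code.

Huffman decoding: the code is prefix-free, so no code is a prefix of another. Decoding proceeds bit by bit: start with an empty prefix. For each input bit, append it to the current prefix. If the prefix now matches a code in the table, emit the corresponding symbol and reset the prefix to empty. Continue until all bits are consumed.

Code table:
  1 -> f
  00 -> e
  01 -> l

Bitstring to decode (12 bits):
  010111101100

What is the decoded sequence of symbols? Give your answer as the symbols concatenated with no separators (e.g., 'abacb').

Answer: llffflfe

Derivation:
Bit 0: prefix='0' (no match yet)
Bit 1: prefix='01' -> emit 'l', reset
Bit 2: prefix='0' (no match yet)
Bit 3: prefix='01' -> emit 'l', reset
Bit 4: prefix='1' -> emit 'f', reset
Bit 5: prefix='1' -> emit 'f', reset
Bit 6: prefix='1' -> emit 'f', reset
Bit 7: prefix='0' (no match yet)
Bit 8: prefix='01' -> emit 'l', reset
Bit 9: prefix='1' -> emit 'f', reset
Bit 10: prefix='0' (no match yet)
Bit 11: prefix='00' -> emit 'e', reset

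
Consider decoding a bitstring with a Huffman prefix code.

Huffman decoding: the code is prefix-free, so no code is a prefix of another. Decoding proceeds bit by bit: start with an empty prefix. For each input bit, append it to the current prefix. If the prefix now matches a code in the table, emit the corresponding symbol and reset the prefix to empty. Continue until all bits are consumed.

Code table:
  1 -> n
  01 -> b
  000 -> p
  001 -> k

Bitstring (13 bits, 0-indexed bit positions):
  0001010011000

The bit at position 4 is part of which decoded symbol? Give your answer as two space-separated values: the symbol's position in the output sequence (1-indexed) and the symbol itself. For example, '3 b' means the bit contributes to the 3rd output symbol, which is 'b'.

Answer: 3 b

Derivation:
Bit 0: prefix='0' (no match yet)
Bit 1: prefix='00' (no match yet)
Bit 2: prefix='000' -> emit 'p', reset
Bit 3: prefix='1' -> emit 'n', reset
Bit 4: prefix='0' (no match yet)
Bit 5: prefix='01' -> emit 'b', reset
Bit 6: prefix='0' (no match yet)
Bit 7: prefix='00' (no match yet)
Bit 8: prefix='001' -> emit 'k', reset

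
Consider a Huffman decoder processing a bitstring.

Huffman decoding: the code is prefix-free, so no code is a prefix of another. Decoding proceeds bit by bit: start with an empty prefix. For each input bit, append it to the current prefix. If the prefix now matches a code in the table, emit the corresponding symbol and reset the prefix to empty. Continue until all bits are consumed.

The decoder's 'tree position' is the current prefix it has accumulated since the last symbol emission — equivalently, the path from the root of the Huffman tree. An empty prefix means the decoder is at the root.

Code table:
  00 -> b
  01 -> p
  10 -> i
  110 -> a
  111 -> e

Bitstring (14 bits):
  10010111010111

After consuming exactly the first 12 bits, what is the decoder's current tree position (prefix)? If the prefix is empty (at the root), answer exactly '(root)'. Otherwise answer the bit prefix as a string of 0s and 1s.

Bit 0: prefix='1' (no match yet)
Bit 1: prefix='10' -> emit 'i', reset
Bit 2: prefix='0' (no match yet)
Bit 3: prefix='01' -> emit 'p', reset
Bit 4: prefix='0' (no match yet)
Bit 5: prefix='01' -> emit 'p', reset
Bit 6: prefix='1' (no match yet)
Bit 7: prefix='11' (no match yet)
Bit 8: prefix='110' -> emit 'a', reset
Bit 9: prefix='1' (no match yet)
Bit 10: prefix='10' -> emit 'i', reset
Bit 11: prefix='1' (no match yet)

Answer: 1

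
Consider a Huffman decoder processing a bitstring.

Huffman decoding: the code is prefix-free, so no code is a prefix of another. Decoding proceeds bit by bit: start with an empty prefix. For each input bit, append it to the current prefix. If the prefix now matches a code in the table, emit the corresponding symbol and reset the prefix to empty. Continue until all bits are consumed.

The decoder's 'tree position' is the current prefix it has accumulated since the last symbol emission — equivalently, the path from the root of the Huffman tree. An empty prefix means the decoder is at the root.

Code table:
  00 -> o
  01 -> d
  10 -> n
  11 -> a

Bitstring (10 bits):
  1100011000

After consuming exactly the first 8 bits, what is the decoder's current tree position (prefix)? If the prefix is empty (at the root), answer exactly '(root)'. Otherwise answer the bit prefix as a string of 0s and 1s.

Bit 0: prefix='1' (no match yet)
Bit 1: prefix='11' -> emit 'a', reset
Bit 2: prefix='0' (no match yet)
Bit 3: prefix='00' -> emit 'o', reset
Bit 4: prefix='0' (no match yet)
Bit 5: prefix='01' -> emit 'd', reset
Bit 6: prefix='1' (no match yet)
Bit 7: prefix='10' -> emit 'n', reset

Answer: (root)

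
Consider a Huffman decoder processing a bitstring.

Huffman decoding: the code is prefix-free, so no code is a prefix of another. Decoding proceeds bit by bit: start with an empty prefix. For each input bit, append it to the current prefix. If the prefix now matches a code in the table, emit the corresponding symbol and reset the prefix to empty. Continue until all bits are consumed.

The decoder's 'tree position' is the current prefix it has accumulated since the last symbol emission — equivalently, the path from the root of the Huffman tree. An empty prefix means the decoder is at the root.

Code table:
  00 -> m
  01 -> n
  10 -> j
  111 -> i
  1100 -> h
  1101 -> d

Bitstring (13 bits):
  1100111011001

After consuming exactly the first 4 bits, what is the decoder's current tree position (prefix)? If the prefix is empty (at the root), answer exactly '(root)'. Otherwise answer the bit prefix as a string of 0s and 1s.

Bit 0: prefix='1' (no match yet)
Bit 1: prefix='11' (no match yet)
Bit 2: prefix='110' (no match yet)
Bit 3: prefix='1100' -> emit 'h', reset

Answer: (root)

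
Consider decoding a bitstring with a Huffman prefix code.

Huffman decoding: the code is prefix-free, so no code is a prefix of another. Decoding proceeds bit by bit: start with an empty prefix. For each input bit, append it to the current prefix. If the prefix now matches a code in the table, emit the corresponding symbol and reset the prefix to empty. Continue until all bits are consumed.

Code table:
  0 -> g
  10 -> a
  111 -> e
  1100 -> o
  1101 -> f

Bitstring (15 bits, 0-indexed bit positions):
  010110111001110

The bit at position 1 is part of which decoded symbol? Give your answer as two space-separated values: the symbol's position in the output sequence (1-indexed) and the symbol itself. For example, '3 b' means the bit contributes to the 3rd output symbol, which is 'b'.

Bit 0: prefix='0' -> emit 'g', reset
Bit 1: prefix='1' (no match yet)
Bit 2: prefix='10' -> emit 'a', reset
Bit 3: prefix='1' (no match yet)
Bit 4: prefix='11' (no match yet)
Bit 5: prefix='110' (no match yet)

Answer: 2 a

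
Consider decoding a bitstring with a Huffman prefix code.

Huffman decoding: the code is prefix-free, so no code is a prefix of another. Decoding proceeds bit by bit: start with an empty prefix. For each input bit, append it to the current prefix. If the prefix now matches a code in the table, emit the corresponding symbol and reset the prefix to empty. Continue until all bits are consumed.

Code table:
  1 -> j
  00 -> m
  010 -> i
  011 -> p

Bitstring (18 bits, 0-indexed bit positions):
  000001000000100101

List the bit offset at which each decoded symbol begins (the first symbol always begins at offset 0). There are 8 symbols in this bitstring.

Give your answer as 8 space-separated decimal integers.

Bit 0: prefix='0' (no match yet)
Bit 1: prefix='00' -> emit 'm', reset
Bit 2: prefix='0' (no match yet)
Bit 3: prefix='00' -> emit 'm', reset
Bit 4: prefix='0' (no match yet)
Bit 5: prefix='01' (no match yet)
Bit 6: prefix='010' -> emit 'i', reset
Bit 7: prefix='0' (no match yet)
Bit 8: prefix='00' -> emit 'm', reset
Bit 9: prefix='0' (no match yet)
Bit 10: prefix='00' -> emit 'm', reset
Bit 11: prefix='0' (no match yet)
Bit 12: prefix='01' (no match yet)
Bit 13: prefix='010' -> emit 'i', reset
Bit 14: prefix='0' (no match yet)
Bit 15: prefix='01' (no match yet)
Bit 16: prefix='010' -> emit 'i', reset
Bit 17: prefix='1' -> emit 'j', reset

Answer: 0 2 4 7 9 11 14 17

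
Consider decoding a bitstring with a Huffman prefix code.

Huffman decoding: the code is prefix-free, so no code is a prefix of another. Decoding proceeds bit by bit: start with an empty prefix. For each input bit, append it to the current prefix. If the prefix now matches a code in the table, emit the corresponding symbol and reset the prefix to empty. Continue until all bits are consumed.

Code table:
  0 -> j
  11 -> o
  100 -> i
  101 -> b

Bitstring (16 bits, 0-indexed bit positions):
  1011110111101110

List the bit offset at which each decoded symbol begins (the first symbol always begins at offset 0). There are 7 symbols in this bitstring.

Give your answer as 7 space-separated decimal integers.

Answer: 0 3 5 8 10 13 15

Derivation:
Bit 0: prefix='1' (no match yet)
Bit 1: prefix='10' (no match yet)
Bit 2: prefix='101' -> emit 'b', reset
Bit 3: prefix='1' (no match yet)
Bit 4: prefix='11' -> emit 'o', reset
Bit 5: prefix='1' (no match yet)
Bit 6: prefix='10' (no match yet)
Bit 7: prefix='101' -> emit 'b', reset
Bit 8: prefix='1' (no match yet)
Bit 9: prefix='11' -> emit 'o', reset
Bit 10: prefix='1' (no match yet)
Bit 11: prefix='10' (no match yet)
Bit 12: prefix='101' -> emit 'b', reset
Bit 13: prefix='1' (no match yet)
Bit 14: prefix='11' -> emit 'o', reset
Bit 15: prefix='0' -> emit 'j', reset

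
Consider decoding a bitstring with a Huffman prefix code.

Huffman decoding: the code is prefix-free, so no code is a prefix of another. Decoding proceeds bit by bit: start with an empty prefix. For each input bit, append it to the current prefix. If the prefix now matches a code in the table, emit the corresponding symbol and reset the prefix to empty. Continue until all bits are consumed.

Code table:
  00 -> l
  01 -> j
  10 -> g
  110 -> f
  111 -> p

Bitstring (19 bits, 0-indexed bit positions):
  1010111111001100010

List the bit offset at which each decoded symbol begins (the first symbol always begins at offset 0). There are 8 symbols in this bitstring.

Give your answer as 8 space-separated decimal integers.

Bit 0: prefix='1' (no match yet)
Bit 1: prefix='10' -> emit 'g', reset
Bit 2: prefix='1' (no match yet)
Bit 3: prefix='10' -> emit 'g', reset
Bit 4: prefix='1' (no match yet)
Bit 5: prefix='11' (no match yet)
Bit 6: prefix='111' -> emit 'p', reset
Bit 7: prefix='1' (no match yet)
Bit 8: prefix='11' (no match yet)
Bit 9: prefix='111' -> emit 'p', reset
Bit 10: prefix='0' (no match yet)
Bit 11: prefix='00' -> emit 'l', reset
Bit 12: prefix='1' (no match yet)
Bit 13: prefix='11' (no match yet)
Bit 14: prefix='110' -> emit 'f', reset
Bit 15: prefix='0' (no match yet)
Bit 16: prefix='00' -> emit 'l', reset
Bit 17: prefix='1' (no match yet)
Bit 18: prefix='10' -> emit 'g', reset

Answer: 0 2 4 7 10 12 15 17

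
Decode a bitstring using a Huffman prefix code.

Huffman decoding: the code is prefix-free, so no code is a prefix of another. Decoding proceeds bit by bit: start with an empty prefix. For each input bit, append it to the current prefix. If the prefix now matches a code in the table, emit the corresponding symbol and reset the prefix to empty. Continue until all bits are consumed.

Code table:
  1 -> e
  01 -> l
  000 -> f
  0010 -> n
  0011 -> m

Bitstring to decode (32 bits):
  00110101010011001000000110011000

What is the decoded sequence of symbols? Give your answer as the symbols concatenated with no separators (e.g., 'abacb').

Bit 0: prefix='0' (no match yet)
Bit 1: prefix='00' (no match yet)
Bit 2: prefix='001' (no match yet)
Bit 3: prefix='0011' -> emit 'm', reset
Bit 4: prefix='0' (no match yet)
Bit 5: prefix='01' -> emit 'l', reset
Bit 6: prefix='0' (no match yet)
Bit 7: prefix='01' -> emit 'l', reset
Bit 8: prefix='0' (no match yet)
Bit 9: prefix='01' -> emit 'l', reset
Bit 10: prefix='0' (no match yet)
Bit 11: prefix='00' (no match yet)
Bit 12: prefix='001' (no match yet)
Bit 13: prefix='0011' -> emit 'm', reset
Bit 14: prefix='0' (no match yet)
Bit 15: prefix='00' (no match yet)
Bit 16: prefix='001' (no match yet)
Bit 17: prefix='0010' -> emit 'n', reset
Bit 18: prefix='0' (no match yet)
Bit 19: prefix='00' (no match yet)
Bit 20: prefix='000' -> emit 'f', reset
Bit 21: prefix='0' (no match yet)
Bit 22: prefix='00' (no match yet)
Bit 23: prefix='001' (no match yet)
Bit 24: prefix='0011' -> emit 'm', reset
Bit 25: prefix='0' (no match yet)
Bit 26: prefix='00' (no match yet)
Bit 27: prefix='001' (no match yet)
Bit 28: prefix='0011' -> emit 'm', reset
Bit 29: prefix='0' (no match yet)
Bit 30: prefix='00' (no match yet)
Bit 31: prefix='000' -> emit 'f', reset

Answer: mlllmnfmmf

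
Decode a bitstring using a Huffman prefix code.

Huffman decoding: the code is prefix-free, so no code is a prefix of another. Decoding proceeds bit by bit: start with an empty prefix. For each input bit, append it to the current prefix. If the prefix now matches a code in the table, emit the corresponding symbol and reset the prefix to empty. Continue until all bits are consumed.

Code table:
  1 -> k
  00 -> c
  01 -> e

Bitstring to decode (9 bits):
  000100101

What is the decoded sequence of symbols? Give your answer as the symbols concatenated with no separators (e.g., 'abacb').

Answer: cecke

Derivation:
Bit 0: prefix='0' (no match yet)
Bit 1: prefix='00' -> emit 'c', reset
Bit 2: prefix='0' (no match yet)
Bit 3: prefix='01' -> emit 'e', reset
Bit 4: prefix='0' (no match yet)
Bit 5: prefix='00' -> emit 'c', reset
Bit 6: prefix='1' -> emit 'k', reset
Bit 7: prefix='0' (no match yet)
Bit 8: prefix='01' -> emit 'e', reset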